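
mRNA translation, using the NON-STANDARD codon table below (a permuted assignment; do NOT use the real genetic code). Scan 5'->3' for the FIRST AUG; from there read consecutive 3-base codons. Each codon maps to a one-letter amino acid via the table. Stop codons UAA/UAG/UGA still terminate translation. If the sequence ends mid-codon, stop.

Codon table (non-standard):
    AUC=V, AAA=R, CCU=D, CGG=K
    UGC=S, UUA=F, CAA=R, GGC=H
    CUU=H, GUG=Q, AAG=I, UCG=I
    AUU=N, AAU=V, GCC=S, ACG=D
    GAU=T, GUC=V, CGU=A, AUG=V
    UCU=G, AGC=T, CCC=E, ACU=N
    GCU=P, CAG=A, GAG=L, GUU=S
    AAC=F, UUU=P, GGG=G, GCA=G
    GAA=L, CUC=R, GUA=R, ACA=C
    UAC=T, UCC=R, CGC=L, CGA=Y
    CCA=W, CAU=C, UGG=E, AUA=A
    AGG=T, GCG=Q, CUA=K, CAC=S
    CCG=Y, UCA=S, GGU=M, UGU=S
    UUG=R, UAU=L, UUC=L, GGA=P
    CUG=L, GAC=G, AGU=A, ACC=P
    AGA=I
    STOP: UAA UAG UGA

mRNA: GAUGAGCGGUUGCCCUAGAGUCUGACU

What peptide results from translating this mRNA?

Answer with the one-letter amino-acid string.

start AUG at pos 1
pos 1: AUG -> V; peptide=V
pos 4: AGC -> T; peptide=VT
pos 7: GGU -> M; peptide=VTM
pos 10: UGC -> S; peptide=VTMS
pos 13: CCU -> D; peptide=VTMSD
pos 16: AGA -> I; peptide=VTMSDI
pos 19: GUC -> V; peptide=VTMSDIV
pos 22: UGA -> STOP

Answer: VTMSDIV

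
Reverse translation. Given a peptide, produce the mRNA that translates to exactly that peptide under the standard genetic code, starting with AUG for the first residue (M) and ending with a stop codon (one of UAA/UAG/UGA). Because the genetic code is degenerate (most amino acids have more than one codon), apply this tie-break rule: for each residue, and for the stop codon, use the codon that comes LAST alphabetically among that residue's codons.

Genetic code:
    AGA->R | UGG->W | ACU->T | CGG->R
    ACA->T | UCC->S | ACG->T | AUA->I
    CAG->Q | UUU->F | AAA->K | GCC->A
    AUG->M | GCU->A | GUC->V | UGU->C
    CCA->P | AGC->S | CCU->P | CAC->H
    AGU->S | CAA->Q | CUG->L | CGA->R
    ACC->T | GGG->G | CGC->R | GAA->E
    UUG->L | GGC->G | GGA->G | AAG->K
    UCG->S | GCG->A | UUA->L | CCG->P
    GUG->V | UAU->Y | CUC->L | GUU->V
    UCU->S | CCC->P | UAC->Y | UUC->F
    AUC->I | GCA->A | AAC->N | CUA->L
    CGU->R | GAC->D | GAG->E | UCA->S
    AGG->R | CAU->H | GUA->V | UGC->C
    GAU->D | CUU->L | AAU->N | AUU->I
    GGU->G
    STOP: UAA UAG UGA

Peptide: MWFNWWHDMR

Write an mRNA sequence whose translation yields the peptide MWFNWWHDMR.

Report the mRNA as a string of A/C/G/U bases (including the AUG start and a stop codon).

Answer: mRNA: AUGUGGUUUAAUUGGUGGCAUGAUAUGCGUUGA

Derivation:
residue 1: M -> AUG (start codon)
residue 2: W -> UGG (only codon)
residue 3: F codons sorted = UUC,UUU -> pick last = UUU
residue 4: N codons sorted = AAC,AAU -> pick last = AAU
residue 5: W -> UGG (only codon)
residue 6: W -> UGG (only codon)
residue 7: H codons sorted = CAC,CAU -> pick last = CAU
residue 8: D codons sorted = GAC,GAU -> pick last = GAU
residue 9: M -> AUG (only codon)
residue 10: R codons sorted = AGA,AGG,CGA,CGC,CGG,CGU -> pick last = CGU
terminator: stop codons sorted = UAA,UAG,UGA -> pick last = UGA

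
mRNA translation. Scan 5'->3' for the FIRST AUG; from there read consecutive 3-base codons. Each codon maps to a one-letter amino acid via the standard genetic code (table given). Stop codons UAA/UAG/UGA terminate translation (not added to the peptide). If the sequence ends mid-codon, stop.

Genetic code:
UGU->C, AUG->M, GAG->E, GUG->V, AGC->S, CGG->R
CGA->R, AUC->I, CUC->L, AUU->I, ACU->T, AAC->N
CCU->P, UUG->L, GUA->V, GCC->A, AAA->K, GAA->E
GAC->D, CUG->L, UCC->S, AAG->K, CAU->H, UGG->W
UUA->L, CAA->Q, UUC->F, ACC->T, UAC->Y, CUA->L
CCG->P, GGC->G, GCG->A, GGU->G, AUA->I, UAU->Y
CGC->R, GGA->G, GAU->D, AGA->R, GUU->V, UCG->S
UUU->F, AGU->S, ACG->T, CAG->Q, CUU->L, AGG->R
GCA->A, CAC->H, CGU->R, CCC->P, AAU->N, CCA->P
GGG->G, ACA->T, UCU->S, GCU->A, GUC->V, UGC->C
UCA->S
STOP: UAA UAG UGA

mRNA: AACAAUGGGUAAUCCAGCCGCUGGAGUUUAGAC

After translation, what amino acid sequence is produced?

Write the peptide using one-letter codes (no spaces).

start AUG at pos 4
pos 4: AUG -> M; peptide=M
pos 7: GGU -> G; peptide=MG
pos 10: AAU -> N; peptide=MGN
pos 13: CCA -> P; peptide=MGNP
pos 16: GCC -> A; peptide=MGNPA
pos 19: GCU -> A; peptide=MGNPAA
pos 22: GGA -> G; peptide=MGNPAAG
pos 25: GUU -> V; peptide=MGNPAAGV
pos 28: UAG -> STOP

Answer: MGNPAAGV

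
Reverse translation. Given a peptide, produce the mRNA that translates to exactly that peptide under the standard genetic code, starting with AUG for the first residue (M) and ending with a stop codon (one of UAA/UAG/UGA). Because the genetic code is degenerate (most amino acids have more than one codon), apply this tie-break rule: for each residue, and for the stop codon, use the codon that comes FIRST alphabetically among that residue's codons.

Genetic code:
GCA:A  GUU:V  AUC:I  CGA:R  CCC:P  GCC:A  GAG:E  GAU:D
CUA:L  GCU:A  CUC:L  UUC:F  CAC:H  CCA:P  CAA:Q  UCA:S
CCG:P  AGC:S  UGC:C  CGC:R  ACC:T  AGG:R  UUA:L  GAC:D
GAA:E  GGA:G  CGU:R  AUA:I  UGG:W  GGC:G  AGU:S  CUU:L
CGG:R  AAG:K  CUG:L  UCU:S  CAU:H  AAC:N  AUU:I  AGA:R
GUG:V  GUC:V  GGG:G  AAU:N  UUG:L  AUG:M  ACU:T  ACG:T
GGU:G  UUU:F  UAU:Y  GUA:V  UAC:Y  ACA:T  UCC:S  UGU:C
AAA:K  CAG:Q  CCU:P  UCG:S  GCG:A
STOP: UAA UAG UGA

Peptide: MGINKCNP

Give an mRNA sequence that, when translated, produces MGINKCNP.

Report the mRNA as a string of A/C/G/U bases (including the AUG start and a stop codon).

residue 1: M -> AUG (start codon)
residue 2: G codons sorted = GGA,GGC,GGG,GGU -> pick first = GGA
residue 3: I codons sorted = AUA,AUC,AUU -> pick first = AUA
residue 4: N codons sorted = AAC,AAU -> pick first = AAC
residue 5: K codons sorted = AAA,AAG -> pick first = AAA
residue 6: C codons sorted = UGC,UGU -> pick first = UGC
residue 7: N codons sorted = AAC,AAU -> pick first = AAC
residue 8: P codons sorted = CCA,CCC,CCG,CCU -> pick first = CCA
terminator: stop codons sorted = UAA,UAG,UGA -> pick first = UAA

Answer: mRNA: AUGGGAAUAAACAAAUGCAACCCAUAA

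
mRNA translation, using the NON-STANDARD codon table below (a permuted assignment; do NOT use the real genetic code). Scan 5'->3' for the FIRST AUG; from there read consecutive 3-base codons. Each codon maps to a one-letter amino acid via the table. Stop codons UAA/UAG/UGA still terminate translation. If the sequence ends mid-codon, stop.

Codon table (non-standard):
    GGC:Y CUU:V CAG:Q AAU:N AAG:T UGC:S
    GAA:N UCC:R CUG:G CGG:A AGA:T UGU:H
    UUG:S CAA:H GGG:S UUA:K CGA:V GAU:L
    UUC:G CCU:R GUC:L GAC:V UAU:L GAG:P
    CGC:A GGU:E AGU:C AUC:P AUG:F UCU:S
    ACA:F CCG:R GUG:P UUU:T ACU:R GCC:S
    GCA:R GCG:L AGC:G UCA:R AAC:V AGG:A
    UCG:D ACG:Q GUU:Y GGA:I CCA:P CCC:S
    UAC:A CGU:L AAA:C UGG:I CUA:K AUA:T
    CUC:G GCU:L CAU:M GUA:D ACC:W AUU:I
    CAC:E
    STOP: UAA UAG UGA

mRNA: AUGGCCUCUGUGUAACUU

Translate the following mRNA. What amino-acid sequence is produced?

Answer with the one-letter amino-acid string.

Answer: FSSP

Derivation:
start AUG at pos 0
pos 0: AUG -> F; peptide=F
pos 3: GCC -> S; peptide=FS
pos 6: UCU -> S; peptide=FSS
pos 9: GUG -> P; peptide=FSSP
pos 12: UAA -> STOP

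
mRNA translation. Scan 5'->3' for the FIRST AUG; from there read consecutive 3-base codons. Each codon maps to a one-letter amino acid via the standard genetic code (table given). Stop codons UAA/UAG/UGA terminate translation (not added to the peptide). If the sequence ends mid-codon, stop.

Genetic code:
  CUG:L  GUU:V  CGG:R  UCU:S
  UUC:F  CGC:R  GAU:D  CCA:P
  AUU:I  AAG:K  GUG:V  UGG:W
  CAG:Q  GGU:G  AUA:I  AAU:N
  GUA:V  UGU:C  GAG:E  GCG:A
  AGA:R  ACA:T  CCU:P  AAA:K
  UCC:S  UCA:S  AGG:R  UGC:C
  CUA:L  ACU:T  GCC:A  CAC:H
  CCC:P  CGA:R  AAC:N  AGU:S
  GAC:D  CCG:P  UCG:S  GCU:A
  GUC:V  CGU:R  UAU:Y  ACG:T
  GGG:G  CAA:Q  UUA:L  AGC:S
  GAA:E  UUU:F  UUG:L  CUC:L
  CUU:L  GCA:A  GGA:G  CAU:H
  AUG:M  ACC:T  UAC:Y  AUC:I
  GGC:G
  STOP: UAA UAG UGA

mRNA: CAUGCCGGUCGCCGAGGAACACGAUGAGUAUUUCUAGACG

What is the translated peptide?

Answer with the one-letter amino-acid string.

Answer: MPVAEEHDEYF

Derivation:
start AUG at pos 1
pos 1: AUG -> M; peptide=M
pos 4: CCG -> P; peptide=MP
pos 7: GUC -> V; peptide=MPV
pos 10: GCC -> A; peptide=MPVA
pos 13: GAG -> E; peptide=MPVAE
pos 16: GAA -> E; peptide=MPVAEE
pos 19: CAC -> H; peptide=MPVAEEH
pos 22: GAU -> D; peptide=MPVAEEHD
pos 25: GAG -> E; peptide=MPVAEEHDE
pos 28: UAU -> Y; peptide=MPVAEEHDEY
pos 31: UUC -> F; peptide=MPVAEEHDEYF
pos 34: UAG -> STOP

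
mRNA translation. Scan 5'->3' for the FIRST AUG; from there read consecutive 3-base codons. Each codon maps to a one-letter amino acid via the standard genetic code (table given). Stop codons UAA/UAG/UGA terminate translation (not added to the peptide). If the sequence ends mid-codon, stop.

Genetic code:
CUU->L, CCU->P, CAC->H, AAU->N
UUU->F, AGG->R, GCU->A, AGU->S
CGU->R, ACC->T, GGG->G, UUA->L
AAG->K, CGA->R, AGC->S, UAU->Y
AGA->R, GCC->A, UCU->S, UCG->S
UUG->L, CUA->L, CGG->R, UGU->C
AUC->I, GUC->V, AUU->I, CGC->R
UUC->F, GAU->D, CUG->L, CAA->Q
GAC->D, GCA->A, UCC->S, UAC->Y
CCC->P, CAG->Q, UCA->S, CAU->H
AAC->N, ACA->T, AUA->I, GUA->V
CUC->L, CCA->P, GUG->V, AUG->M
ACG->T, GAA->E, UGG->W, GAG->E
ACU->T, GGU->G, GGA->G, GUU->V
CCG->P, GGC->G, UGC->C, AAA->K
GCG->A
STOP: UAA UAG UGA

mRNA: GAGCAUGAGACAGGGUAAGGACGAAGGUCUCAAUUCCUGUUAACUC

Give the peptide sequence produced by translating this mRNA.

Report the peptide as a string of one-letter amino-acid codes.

Answer: MRQGKDEGLNSC

Derivation:
start AUG at pos 4
pos 4: AUG -> M; peptide=M
pos 7: AGA -> R; peptide=MR
pos 10: CAG -> Q; peptide=MRQ
pos 13: GGU -> G; peptide=MRQG
pos 16: AAG -> K; peptide=MRQGK
pos 19: GAC -> D; peptide=MRQGKD
pos 22: GAA -> E; peptide=MRQGKDE
pos 25: GGU -> G; peptide=MRQGKDEG
pos 28: CUC -> L; peptide=MRQGKDEGL
pos 31: AAU -> N; peptide=MRQGKDEGLN
pos 34: UCC -> S; peptide=MRQGKDEGLNS
pos 37: UGU -> C; peptide=MRQGKDEGLNSC
pos 40: UAA -> STOP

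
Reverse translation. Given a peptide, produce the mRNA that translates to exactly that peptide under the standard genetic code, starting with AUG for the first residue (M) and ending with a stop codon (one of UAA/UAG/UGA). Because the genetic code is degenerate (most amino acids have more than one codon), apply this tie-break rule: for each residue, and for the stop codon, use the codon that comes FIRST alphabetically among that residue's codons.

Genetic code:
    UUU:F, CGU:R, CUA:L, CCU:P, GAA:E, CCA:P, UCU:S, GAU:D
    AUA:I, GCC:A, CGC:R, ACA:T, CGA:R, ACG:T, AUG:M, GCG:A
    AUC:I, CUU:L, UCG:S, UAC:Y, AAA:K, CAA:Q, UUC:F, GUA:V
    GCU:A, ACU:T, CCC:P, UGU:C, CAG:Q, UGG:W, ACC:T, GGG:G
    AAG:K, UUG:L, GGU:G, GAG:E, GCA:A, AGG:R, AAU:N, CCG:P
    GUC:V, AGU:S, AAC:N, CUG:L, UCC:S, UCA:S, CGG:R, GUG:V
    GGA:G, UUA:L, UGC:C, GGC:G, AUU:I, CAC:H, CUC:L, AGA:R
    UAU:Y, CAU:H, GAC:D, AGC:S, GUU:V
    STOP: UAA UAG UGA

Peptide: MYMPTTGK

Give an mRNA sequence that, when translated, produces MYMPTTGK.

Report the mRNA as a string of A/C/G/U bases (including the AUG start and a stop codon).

Answer: mRNA: AUGUACAUGCCAACAACAGGAAAAUAA

Derivation:
residue 1: M -> AUG (start codon)
residue 2: Y codons sorted = UAC,UAU -> pick first = UAC
residue 3: M -> AUG (only codon)
residue 4: P codons sorted = CCA,CCC,CCG,CCU -> pick first = CCA
residue 5: T codons sorted = ACA,ACC,ACG,ACU -> pick first = ACA
residue 6: T codons sorted = ACA,ACC,ACG,ACU -> pick first = ACA
residue 7: G codons sorted = GGA,GGC,GGG,GGU -> pick first = GGA
residue 8: K codons sorted = AAA,AAG -> pick first = AAA
terminator: stop codons sorted = UAA,UAG,UGA -> pick first = UAA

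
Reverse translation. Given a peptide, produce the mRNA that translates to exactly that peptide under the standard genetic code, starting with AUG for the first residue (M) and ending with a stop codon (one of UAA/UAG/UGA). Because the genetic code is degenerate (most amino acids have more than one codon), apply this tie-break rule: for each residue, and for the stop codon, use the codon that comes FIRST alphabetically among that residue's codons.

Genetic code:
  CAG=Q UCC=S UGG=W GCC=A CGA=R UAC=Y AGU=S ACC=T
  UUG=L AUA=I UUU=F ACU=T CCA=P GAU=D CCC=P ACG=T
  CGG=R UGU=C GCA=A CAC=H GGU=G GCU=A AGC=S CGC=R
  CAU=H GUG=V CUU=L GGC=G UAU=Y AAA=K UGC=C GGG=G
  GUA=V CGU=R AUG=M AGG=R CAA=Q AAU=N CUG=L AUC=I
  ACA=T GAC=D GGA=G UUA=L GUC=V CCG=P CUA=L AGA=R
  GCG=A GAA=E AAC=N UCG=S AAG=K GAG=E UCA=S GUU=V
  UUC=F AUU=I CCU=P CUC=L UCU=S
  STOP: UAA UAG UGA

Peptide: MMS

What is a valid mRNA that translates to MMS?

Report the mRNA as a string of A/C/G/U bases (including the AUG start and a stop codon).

Answer: mRNA: AUGAUGAGCUAA

Derivation:
residue 1: M -> AUG (start codon)
residue 2: M -> AUG (only codon)
residue 3: S codons sorted = AGC,AGU,UCA,UCC,UCG,UCU -> pick first = AGC
terminator: stop codons sorted = UAA,UAG,UGA -> pick first = UAA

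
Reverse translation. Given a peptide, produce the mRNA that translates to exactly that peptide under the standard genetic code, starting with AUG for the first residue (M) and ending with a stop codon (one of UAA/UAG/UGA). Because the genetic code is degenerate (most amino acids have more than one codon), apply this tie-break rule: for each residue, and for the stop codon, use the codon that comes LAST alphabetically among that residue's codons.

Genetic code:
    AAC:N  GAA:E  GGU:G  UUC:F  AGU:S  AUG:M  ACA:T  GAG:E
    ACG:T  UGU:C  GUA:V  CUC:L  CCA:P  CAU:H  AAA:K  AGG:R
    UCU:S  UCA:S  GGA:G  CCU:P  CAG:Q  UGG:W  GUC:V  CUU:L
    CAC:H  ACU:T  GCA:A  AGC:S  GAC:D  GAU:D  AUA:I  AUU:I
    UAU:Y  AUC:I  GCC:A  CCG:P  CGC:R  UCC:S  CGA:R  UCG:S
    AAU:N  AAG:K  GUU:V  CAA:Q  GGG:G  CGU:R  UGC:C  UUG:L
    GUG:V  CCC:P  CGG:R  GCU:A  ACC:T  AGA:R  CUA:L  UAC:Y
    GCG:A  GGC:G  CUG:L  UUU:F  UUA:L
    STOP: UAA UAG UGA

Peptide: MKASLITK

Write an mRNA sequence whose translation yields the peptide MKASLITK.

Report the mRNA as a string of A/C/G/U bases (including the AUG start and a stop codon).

residue 1: M -> AUG (start codon)
residue 2: K codons sorted = AAA,AAG -> pick last = AAG
residue 3: A codons sorted = GCA,GCC,GCG,GCU -> pick last = GCU
residue 4: S codons sorted = AGC,AGU,UCA,UCC,UCG,UCU -> pick last = UCU
residue 5: L codons sorted = CUA,CUC,CUG,CUU,UUA,UUG -> pick last = UUG
residue 6: I codons sorted = AUA,AUC,AUU -> pick last = AUU
residue 7: T codons sorted = ACA,ACC,ACG,ACU -> pick last = ACU
residue 8: K codons sorted = AAA,AAG -> pick last = AAG
terminator: stop codons sorted = UAA,UAG,UGA -> pick last = UGA

Answer: mRNA: AUGAAGGCUUCUUUGAUUACUAAGUGA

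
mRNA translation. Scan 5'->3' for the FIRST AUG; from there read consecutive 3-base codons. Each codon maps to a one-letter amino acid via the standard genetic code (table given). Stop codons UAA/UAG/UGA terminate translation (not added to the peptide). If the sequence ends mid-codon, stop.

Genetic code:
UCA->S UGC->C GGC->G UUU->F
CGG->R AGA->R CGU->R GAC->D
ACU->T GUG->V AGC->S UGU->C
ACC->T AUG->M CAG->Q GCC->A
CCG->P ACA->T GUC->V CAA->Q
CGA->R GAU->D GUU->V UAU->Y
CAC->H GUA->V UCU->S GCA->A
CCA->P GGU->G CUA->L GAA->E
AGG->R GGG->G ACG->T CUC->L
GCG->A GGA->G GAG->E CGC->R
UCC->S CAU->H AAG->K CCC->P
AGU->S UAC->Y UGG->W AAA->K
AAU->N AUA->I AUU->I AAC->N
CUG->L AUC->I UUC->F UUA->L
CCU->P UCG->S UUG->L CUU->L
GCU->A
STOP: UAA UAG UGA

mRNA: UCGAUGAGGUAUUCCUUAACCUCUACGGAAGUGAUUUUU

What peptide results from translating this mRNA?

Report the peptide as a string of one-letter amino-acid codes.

start AUG at pos 3
pos 3: AUG -> M; peptide=M
pos 6: AGG -> R; peptide=MR
pos 9: UAU -> Y; peptide=MRY
pos 12: UCC -> S; peptide=MRYS
pos 15: UUA -> L; peptide=MRYSL
pos 18: ACC -> T; peptide=MRYSLT
pos 21: UCU -> S; peptide=MRYSLTS
pos 24: ACG -> T; peptide=MRYSLTST
pos 27: GAA -> E; peptide=MRYSLTSTE
pos 30: GUG -> V; peptide=MRYSLTSTEV
pos 33: AUU -> I; peptide=MRYSLTSTEVI
pos 36: UUU -> F; peptide=MRYSLTSTEVIF
pos 39: only 0 nt remain (<3), stop (end of mRNA)

Answer: MRYSLTSTEVIF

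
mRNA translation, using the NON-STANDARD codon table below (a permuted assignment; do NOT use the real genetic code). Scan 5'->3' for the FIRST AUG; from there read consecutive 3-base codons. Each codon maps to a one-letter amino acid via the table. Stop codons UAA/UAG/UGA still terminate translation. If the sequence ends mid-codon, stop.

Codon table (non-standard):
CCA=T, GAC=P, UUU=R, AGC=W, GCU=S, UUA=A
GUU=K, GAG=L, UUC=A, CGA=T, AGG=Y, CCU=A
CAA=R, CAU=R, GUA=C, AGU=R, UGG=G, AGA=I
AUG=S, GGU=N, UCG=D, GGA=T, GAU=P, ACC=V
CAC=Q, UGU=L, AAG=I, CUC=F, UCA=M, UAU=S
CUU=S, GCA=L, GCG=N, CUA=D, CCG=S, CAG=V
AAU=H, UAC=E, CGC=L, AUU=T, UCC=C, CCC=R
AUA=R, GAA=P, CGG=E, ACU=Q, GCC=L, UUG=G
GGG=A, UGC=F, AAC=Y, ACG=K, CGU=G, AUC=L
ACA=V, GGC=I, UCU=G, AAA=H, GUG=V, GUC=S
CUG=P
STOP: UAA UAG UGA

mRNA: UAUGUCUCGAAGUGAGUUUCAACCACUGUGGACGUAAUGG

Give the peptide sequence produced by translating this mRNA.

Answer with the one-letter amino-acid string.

start AUG at pos 1
pos 1: AUG -> S; peptide=S
pos 4: UCU -> G; peptide=SG
pos 7: CGA -> T; peptide=SGT
pos 10: AGU -> R; peptide=SGTR
pos 13: GAG -> L; peptide=SGTRL
pos 16: UUU -> R; peptide=SGTRLR
pos 19: CAA -> R; peptide=SGTRLRR
pos 22: CCA -> T; peptide=SGTRLRRT
pos 25: CUG -> P; peptide=SGTRLRRTP
pos 28: UGG -> G; peptide=SGTRLRRTPG
pos 31: ACG -> K; peptide=SGTRLRRTPGK
pos 34: UAA -> STOP

Answer: SGTRLRRTPGK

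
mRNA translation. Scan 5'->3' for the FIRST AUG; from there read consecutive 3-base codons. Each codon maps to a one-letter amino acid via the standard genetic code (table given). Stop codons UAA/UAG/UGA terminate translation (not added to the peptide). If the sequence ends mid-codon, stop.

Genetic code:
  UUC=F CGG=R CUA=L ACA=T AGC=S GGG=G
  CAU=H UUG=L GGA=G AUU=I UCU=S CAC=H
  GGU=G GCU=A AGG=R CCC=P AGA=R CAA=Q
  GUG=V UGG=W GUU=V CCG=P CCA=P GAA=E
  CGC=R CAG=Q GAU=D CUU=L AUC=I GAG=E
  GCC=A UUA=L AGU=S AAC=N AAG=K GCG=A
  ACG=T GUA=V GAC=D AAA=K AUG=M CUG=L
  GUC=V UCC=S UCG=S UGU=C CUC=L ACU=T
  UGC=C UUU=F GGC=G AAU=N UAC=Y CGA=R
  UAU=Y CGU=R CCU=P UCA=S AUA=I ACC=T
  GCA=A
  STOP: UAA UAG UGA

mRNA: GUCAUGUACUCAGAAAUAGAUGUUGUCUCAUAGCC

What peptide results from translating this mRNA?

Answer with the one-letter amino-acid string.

Answer: MYSEIDVVS

Derivation:
start AUG at pos 3
pos 3: AUG -> M; peptide=M
pos 6: UAC -> Y; peptide=MY
pos 9: UCA -> S; peptide=MYS
pos 12: GAA -> E; peptide=MYSE
pos 15: AUA -> I; peptide=MYSEI
pos 18: GAU -> D; peptide=MYSEID
pos 21: GUU -> V; peptide=MYSEIDV
pos 24: GUC -> V; peptide=MYSEIDVV
pos 27: UCA -> S; peptide=MYSEIDVVS
pos 30: UAG -> STOP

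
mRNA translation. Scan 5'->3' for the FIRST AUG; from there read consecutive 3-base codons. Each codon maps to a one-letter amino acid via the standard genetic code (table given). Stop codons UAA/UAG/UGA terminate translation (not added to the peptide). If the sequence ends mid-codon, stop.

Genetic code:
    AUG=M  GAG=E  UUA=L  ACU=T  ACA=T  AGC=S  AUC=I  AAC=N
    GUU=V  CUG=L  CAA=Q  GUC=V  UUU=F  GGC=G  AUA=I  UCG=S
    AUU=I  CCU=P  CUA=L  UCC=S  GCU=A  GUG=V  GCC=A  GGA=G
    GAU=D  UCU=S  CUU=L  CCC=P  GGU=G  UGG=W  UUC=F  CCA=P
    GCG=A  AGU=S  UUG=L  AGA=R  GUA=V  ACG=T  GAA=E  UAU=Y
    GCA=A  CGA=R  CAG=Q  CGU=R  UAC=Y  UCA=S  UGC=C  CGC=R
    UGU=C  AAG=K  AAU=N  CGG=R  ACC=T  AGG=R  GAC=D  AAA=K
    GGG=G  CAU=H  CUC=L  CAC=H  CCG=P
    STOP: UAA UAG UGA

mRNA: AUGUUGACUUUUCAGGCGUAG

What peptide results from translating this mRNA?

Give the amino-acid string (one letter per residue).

Answer: MLTFQA

Derivation:
start AUG at pos 0
pos 0: AUG -> M; peptide=M
pos 3: UUG -> L; peptide=ML
pos 6: ACU -> T; peptide=MLT
pos 9: UUU -> F; peptide=MLTF
pos 12: CAG -> Q; peptide=MLTFQ
pos 15: GCG -> A; peptide=MLTFQA
pos 18: UAG -> STOP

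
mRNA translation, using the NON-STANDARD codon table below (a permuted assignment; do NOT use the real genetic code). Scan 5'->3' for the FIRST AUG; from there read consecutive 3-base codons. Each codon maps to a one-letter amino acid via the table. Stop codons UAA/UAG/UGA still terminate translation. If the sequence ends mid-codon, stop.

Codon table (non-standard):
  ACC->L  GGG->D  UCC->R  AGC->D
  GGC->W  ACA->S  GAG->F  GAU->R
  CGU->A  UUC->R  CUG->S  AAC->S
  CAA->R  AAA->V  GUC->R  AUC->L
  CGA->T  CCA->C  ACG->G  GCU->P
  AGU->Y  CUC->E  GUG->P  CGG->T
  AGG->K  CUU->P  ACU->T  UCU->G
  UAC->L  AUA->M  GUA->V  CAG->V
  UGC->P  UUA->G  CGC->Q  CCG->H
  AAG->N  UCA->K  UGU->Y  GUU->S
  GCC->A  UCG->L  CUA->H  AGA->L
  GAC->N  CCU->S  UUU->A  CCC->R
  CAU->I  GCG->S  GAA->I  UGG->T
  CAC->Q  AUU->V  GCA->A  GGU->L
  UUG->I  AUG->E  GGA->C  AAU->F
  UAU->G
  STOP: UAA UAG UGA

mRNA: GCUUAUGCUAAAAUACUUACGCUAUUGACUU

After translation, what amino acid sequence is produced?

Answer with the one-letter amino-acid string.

start AUG at pos 4
pos 4: AUG -> E; peptide=E
pos 7: CUA -> H; peptide=EH
pos 10: AAA -> V; peptide=EHV
pos 13: UAC -> L; peptide=EHVL
pos 16: UUA -> G; peptide=EHVLG
pos 19: CGC -> Q; peptide=EHVLGQ
pos 22: UAU -> G; peptide=EHVLGQG
pos 25: UGA -> STOP

Answer: EHVLGQG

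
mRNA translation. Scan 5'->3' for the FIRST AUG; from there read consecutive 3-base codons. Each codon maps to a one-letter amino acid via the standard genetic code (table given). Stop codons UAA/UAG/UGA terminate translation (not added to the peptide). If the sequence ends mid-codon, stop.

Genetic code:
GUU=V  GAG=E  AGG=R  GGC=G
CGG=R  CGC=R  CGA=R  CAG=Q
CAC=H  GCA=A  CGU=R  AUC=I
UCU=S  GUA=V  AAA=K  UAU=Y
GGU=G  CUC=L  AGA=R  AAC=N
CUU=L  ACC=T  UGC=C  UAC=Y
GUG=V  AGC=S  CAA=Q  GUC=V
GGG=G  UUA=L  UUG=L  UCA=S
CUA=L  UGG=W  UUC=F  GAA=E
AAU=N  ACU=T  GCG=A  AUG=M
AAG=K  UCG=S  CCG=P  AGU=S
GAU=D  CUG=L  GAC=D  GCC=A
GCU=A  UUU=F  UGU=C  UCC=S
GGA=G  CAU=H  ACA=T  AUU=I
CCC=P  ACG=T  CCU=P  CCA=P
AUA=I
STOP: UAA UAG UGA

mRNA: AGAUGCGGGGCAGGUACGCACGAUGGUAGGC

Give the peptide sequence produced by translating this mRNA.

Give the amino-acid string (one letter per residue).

Answer: MRGRYARW

Derivation:
start AUG at pos 2
pos 2: AUG -> M; peptide=M
pos 5: CGG -> R; peptide=MR
pos 8: GGC -> G; peptide=MRG
pos 11: AGG -> R; peptide=MRGR
pos 14: UAC -> Y; peptide=MRGRY
pos 17: GCA -> A; peptide=MRGRYA
pos 20: CGA -> R; peptide=MRGRYAR
pos 23: UGG -> W; peptide=MRGRYARW
pos 26: UAG -> STOP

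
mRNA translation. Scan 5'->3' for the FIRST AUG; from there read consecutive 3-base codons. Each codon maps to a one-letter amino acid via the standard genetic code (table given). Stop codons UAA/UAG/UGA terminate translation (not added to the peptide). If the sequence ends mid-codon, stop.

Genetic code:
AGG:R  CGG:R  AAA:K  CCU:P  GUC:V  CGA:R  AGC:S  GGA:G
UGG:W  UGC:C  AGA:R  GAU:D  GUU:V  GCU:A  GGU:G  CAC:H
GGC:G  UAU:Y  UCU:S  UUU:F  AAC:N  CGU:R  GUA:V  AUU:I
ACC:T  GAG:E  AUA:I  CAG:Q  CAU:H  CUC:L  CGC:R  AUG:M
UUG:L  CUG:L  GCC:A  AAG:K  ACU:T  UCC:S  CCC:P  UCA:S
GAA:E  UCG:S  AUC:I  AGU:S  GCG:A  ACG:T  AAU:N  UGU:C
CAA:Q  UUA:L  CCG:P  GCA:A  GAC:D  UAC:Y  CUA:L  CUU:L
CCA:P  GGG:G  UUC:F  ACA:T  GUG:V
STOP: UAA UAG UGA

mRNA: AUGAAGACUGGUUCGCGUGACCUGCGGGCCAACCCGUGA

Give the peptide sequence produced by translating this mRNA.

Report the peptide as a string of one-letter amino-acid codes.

Answer: MKTGSRDLRANP

Derivation:
start AUG at pos 0
pos 0: AUG -> M; peptide=M
pos 3: AAG -> K; peptide=MK
pos 6: ACU -> T; peptide=MKT
pos 9: GGU -> G; peptide=MKTG
pos 12: UCG -> S; peptide=MKTGS
pos 15: CGU -> R; peptide=MKTGSR
pos 18: GAC -> D; peptide=MKTGSRD
pos 21: CUG -> L; peptide=MKTGSRDL
pos 24: CGG -> R; peptide=MKTGSRDLR
pos 27: GCC -> A; peptide=MKTGSRDLRA
pos 30: AAC -> N; peptide=MKTGSRDLRAN
pos 33: CCG -> P; peptide=MKTGSRDLRANP
pos 36: UGA -> STOP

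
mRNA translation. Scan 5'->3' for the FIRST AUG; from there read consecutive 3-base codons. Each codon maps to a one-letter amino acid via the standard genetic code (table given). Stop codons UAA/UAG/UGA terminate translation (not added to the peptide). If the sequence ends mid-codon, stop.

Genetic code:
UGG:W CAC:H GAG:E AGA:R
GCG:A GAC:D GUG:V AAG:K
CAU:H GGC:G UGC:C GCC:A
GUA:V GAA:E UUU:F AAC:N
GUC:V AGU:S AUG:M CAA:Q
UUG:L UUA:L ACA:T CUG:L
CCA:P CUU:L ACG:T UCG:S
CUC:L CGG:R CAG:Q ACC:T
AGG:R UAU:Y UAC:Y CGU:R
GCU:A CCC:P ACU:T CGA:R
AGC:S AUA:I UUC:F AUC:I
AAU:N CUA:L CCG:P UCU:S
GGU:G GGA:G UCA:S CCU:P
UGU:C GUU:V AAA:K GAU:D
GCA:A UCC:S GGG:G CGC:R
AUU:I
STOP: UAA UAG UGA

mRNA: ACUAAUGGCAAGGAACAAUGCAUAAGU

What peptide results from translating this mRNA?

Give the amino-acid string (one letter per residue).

Answer: MARNNA

Derivation:
start AUG at pos 4
pos 4: AUG -> M; peptide=M
pos 7: GCA -> A; peptide=MA
pos 10: AGG -> R; peptide=MAR
pos 13: AAC -> N; peptide=MARN
pos 16: AAU -> N; peptide=MARNN
pos 19: GCA -> A; peptide=MARNNA
pos 22: UAA -> STOP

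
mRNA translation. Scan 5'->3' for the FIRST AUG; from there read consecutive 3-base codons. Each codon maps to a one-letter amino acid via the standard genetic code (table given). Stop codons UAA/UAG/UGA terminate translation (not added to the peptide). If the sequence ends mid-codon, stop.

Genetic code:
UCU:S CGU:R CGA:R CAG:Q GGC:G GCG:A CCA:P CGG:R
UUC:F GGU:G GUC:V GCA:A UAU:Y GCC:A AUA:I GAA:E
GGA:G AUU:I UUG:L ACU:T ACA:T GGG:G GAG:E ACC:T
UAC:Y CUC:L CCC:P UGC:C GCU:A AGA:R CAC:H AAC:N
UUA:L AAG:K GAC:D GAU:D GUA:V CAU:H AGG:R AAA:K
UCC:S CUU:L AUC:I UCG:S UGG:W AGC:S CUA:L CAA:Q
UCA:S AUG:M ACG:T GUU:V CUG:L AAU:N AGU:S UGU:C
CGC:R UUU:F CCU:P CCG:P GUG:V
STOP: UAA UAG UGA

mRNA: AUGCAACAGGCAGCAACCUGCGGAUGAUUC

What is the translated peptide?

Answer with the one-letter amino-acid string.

Answer: MQQAATCG

Derivation:
start AUG at pos 0
pos 0: AUG -> M; peptide=M
pos 3: CAA -> Q; peptide=MQ
pos 6: CAG -> Q; peptide=MQQ
pos 9: GCA -> A; peptide=MQQA
pos 12: GCA -> A; peptide=MQQAA
pos 15: ACC -> T; peptide=MQQAAT
pos 18: UGC -> C; peptide=MQQAATC
pos 21: GGA -> G; peptide=MQQAATCG
pos 24: UGA -> STOP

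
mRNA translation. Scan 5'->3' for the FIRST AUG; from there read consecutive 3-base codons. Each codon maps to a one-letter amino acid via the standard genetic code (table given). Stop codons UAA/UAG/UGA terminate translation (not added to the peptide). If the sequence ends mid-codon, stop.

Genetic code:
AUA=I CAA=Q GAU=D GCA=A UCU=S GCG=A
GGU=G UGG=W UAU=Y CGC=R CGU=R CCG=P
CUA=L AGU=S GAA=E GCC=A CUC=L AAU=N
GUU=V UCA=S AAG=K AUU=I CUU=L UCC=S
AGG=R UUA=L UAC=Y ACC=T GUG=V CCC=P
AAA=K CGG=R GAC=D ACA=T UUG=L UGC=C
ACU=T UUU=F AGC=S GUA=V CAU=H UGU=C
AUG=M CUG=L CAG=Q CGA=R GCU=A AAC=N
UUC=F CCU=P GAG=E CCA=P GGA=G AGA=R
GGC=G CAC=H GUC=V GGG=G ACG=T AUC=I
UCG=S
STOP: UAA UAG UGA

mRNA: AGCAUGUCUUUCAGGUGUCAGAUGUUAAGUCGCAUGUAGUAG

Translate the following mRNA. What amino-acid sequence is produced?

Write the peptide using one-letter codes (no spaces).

start AUG at pos 3
pos 3: AUG -> M; peptide=M
pos 6: UCU -> S; peptide=MS
pos 9: UUC -> F; peptide=MSF
pos 12: AGG -> R; peptide=MSFR
pos 15: UGU -> C; peptide=MSFRC
pos 18: CAG -> Q; peptide=MSFRCQ
pos 21: AUG -> M; peptide=MSFRCQM
pos 24: UUA -> L; peptide=MSFRCQML
pos 27: AGU -> S; peptide=MSFRCQMLS
pos 30: CGC -> R; peptide=MSFRCQMLSR
pos 33: AUG -> M; peptide=MSFRCQMLSRM
pos 36: UAG -> STOP

Answer: MSFRCQMLSRM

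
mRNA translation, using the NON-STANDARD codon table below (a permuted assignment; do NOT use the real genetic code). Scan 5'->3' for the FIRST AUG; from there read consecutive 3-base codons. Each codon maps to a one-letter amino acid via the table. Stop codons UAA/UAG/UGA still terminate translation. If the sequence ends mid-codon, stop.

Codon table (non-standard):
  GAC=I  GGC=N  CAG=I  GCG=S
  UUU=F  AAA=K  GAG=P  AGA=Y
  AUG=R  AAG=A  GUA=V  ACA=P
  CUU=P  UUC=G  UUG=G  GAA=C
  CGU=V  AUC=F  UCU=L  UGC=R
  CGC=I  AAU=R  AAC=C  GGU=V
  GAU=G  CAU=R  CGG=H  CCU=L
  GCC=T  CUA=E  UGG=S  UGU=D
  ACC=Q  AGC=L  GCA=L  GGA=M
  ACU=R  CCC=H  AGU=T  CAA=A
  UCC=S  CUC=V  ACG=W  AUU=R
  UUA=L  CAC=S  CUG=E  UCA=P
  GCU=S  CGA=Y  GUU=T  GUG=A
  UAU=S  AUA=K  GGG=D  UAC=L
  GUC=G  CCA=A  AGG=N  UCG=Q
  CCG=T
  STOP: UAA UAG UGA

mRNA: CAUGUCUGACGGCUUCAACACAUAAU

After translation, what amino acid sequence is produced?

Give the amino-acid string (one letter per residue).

Answer: RLINGCP

Derivation:
start AUG at pos 1
pos 1: AUG -> R; peptide=R
pos 4: UCU -> L; peptide=RL
pos 7: GAC -> I; peptide=RLI
pos 10: GGC -> N; peptide=RLIN
pos 13: UUC -> G; peptide=RLING
pos 16: AAC -> C; peptide=RLINGC
pos 19: ACA -> P; peptide=RLINGCP
pos 22: UAA -> STOP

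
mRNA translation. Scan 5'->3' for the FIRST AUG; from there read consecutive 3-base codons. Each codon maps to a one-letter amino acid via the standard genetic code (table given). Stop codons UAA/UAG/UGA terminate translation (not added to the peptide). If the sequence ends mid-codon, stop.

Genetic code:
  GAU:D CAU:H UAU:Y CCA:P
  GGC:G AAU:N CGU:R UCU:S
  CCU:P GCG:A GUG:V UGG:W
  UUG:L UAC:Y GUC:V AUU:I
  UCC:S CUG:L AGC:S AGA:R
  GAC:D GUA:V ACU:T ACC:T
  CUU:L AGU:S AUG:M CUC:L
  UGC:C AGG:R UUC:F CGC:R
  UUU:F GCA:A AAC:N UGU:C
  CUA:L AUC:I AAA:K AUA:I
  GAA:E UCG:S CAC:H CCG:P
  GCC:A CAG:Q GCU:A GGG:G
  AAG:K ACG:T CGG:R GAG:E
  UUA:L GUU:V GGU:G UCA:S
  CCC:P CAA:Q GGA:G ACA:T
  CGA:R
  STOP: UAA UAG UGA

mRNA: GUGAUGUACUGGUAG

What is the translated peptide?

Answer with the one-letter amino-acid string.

Answer: MYW

Derivation:
start AUG at pos 3
pos 3: AUG -> M; peptide=M
pos 6: UAC -> Y; peptide=MY
pos 9: UGG -> W; peptide=MYW
pos 12: UAG -> STOP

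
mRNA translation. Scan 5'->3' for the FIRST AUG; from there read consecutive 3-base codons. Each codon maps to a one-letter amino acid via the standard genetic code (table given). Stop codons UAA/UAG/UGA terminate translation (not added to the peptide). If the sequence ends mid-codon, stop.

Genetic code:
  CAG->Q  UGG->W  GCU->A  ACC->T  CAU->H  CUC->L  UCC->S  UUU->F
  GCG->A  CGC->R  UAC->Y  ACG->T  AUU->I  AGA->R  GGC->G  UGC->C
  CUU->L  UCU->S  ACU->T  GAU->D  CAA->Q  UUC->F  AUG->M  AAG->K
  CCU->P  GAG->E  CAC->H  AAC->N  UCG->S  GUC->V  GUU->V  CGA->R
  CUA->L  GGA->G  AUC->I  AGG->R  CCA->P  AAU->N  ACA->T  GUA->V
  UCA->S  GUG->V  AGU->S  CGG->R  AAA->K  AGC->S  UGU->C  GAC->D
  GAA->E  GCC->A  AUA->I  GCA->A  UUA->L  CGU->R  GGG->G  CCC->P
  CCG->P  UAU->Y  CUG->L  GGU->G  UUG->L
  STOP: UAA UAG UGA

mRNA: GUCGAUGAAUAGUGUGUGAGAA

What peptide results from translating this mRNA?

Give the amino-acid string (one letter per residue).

start AUG at pos 4
pos 4: AUG -> M; peptide=M
pos 7: AAU -> N; peptide=MN
pos 10: AGU -> S; peptide=MNS
pos 13: GUG -> V; peptide=MNSV
pos 16: UGA -> STOP

Answer: MNSV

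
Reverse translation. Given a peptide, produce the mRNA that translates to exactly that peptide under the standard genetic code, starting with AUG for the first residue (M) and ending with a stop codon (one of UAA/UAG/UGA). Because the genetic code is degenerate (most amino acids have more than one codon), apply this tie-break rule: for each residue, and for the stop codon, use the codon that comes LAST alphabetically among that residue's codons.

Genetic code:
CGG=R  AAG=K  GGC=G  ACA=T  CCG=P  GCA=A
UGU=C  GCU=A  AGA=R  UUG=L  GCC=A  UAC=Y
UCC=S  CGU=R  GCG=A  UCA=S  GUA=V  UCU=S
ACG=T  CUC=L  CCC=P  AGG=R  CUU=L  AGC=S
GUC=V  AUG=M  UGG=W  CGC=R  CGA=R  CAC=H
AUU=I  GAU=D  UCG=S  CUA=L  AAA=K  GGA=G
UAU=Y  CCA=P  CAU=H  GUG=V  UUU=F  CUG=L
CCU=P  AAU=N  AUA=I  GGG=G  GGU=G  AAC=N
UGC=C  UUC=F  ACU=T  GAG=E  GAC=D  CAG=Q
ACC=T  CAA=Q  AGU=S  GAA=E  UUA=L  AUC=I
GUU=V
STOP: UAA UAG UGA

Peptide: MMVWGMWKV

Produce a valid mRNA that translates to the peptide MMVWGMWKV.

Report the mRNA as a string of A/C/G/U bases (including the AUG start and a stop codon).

residue 1: M -> AUG (start codon)
residue 2: M -> AUG (only codon)
residue 3: V codons sorted = GUA,GUC,GUG,GUU -> pick last = GUU
residue 4: W -> UGG (only codon)
residue 5: G codons sorted = GGA,GGC,GGG,GGU -> pick last = GGU
residue 6: M -> AUG (only codon)
residue 7: W -> UGG (only codon)
residue 8: K codons sorted = AAA,AAG -> pick last = AAG
residue 9: V codons sorted = GUA,GUC,GUG,GUU -> pick last = GUU
terminator: stop codons sorted = UAA,UAG,UGA -> pick last = UGA

Answer: mRNA: AUGAUGGUUUGGGGUAUGUGGAAGGUUUGA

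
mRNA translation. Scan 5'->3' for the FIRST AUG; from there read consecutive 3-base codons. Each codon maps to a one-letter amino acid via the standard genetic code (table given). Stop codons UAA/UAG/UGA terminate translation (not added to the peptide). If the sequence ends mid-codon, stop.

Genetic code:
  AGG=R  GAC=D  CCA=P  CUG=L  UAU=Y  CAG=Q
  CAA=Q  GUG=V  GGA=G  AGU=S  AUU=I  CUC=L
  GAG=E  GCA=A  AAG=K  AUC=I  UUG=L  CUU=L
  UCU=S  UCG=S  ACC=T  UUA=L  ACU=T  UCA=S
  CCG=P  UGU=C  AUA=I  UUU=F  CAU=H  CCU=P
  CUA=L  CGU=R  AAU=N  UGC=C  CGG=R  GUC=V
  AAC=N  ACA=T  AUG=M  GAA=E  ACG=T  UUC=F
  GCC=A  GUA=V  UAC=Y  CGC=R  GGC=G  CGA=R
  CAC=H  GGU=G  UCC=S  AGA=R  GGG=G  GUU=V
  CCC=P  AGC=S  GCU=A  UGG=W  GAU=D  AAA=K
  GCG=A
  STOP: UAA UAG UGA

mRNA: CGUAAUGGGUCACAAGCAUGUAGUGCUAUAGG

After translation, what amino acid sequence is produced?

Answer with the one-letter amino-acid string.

Answer: MGHKHVVL

Derivation:
start AUG at pos 4
pos 4: AUG -> M; peptide=M
pos 7: GGU -> G; peptide=MG
pos 10: CAC -> H; peptide=MGH
pos 13: AAG -> K; peptide=MGHK
pos 16: CAU -> H; peptide=MGHKH
pos 19: GUA -> V; peptide=MGHKHV
pos 22: GUG -> V; peptide=MGHKHVV
pos 25: CUA -> L; peptide=MGHKHVVL
pos 28: UAG -> STOP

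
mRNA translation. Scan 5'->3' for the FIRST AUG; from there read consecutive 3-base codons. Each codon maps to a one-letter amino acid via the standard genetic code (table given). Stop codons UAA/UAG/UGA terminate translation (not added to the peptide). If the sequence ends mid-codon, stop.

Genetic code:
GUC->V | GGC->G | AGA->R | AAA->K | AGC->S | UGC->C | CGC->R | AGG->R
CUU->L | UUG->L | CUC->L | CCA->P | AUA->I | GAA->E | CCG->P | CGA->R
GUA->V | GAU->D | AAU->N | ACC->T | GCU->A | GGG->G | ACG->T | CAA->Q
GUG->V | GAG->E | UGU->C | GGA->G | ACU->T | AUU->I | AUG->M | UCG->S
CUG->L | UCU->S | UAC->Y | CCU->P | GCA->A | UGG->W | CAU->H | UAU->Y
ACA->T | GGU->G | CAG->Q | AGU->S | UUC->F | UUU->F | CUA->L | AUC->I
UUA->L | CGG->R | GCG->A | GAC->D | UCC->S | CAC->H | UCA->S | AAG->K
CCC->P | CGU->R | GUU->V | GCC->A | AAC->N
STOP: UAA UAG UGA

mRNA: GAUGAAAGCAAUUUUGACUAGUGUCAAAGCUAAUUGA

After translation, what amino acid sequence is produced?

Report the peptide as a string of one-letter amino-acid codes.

start AUG at pos 1
pos 1: AUG -> M; peptide=M
pos 4: AAA -> K; peptide=MK
pos 7: GCA -> A; peptide=MKA
pos 10: AUU -> I; peptide=MKAI
pos 13: UUG -> L; peptide=MKAIL
pos 16: ACU -> T; peptide=MKAILT
pos 19: AGU -> S; peptide=MKAILTS
pos 22: GUC -> V; peptide=MKAILTSV
pos 25: AAA -> K; peptide=MKAILTSVK
pos 28: GCU -> A; peptide=MKAILTSVKA
pos 31: AAU -> N; peptide=MKAILTSVKAN
pos 34: UGA -> STOP

Answer: MKAILTSVKAN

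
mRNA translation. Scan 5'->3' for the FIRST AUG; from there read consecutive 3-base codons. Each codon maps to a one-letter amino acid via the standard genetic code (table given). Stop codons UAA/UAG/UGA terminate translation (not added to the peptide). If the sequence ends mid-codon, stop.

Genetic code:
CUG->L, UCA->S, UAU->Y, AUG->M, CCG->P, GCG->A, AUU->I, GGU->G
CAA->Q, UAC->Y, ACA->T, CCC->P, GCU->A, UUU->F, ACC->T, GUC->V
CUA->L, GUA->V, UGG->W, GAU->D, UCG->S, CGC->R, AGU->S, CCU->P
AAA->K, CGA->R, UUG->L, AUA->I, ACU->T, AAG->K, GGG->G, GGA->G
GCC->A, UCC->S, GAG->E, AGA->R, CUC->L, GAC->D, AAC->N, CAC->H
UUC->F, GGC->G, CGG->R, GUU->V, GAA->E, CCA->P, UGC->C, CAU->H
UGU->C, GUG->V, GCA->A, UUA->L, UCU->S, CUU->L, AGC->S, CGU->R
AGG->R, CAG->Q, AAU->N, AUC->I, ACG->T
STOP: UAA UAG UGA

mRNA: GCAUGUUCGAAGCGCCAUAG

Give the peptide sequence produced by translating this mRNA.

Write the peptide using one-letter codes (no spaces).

start AUG at pos 2
pos 2: AUG -> M; peptide=M
pos 5: UUC -> F; peptide=MF
pos 8: GAA -> E; peptide=MFE
pos 11: GCG -> A; peptide=MFEA
pos 14: CCA -> P; peptide=MFEAP
pos 17: UAG -> STOP

Answer: MFEAP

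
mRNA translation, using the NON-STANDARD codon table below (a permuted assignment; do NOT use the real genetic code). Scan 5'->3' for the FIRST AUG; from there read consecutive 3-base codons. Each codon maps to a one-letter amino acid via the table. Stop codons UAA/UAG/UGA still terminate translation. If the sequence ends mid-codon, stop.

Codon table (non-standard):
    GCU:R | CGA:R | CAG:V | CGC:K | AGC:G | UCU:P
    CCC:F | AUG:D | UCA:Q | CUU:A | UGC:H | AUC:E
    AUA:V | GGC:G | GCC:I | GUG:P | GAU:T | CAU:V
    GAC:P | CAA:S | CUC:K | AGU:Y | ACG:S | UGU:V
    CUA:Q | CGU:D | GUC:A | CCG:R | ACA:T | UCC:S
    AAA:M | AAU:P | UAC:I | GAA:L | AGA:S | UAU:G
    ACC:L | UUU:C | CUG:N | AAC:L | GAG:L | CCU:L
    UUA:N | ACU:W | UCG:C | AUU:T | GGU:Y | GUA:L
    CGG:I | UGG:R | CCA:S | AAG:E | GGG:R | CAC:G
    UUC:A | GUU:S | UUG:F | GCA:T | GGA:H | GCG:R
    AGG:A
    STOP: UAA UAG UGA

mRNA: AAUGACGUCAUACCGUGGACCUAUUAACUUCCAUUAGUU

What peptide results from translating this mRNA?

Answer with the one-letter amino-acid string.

start AUG at pos 1
pos 1: AUG -> D; peptide=D
pos 4: ACG -> S; peptide=DS
pos 7: UCA -> Q; peptide=DSQ
pos 10: UAC -> I; peptide=DSQI
pos 13: CGU -> D; peptide=DSQID
pos 16: GGA -> H; peptide=DSQIDH
pos 19: CCU -> L; peptide=DSQIDHL
pos 22: AUU -> T; peptide=DSQIDHLT
pos 25: AAC -> L; peptide=DSQIDHLTL
pos 28: UUC -> A; peptide=DSQIDHLTLA
pos 31: CAU -> V; peptide=DSQIDHLTLAV
pos 34: UAG -> STOP

Answer: DSQIDHLTLAV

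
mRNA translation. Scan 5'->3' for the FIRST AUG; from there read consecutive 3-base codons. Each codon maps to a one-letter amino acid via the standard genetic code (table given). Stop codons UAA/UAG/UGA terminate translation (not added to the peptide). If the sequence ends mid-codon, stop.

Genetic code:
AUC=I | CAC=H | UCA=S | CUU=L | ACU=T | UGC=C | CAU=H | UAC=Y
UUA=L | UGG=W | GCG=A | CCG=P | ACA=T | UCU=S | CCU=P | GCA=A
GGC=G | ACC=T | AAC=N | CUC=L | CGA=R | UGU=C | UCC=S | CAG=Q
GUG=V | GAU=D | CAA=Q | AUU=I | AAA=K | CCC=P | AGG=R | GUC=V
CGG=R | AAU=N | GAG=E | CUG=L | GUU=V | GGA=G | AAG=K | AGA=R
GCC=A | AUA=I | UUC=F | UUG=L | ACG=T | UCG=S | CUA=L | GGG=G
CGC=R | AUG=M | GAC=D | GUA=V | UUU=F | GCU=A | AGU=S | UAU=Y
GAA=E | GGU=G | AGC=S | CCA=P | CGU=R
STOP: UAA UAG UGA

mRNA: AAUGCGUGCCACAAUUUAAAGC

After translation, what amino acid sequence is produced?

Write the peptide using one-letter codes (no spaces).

Answer: MRATI

Derivation:
start AUG at pos 1
pos 1: AUG -> M; peptide=M
pos 4: CGU -> R; peptide=MR
pos 7: GCC -> A; peptide=MRA
pos 10: ACA -> T; peptide=MRAT
pos 13: AUU -> I; peptide=MRATI
pos 16: UAA -> STOP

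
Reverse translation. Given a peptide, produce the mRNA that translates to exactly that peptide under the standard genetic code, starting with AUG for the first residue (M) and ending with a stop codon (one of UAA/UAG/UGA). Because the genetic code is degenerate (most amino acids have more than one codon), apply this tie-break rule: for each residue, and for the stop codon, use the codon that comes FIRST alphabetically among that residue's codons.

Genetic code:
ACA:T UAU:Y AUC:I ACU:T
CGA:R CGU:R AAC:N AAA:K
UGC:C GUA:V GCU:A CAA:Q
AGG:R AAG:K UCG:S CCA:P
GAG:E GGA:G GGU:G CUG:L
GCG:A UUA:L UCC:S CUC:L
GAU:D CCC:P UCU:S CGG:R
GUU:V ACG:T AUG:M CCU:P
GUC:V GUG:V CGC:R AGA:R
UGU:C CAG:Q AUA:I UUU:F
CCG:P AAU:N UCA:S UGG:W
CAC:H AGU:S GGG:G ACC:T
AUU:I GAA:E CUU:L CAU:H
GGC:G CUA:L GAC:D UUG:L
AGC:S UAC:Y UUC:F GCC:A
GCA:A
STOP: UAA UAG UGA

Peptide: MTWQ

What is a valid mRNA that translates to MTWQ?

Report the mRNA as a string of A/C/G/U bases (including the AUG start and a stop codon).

Answer: mRNA: AUGACAUGGCAAUAA

Derivation:
residue 1: M -> AUG (start codon)
residue 2: T codons sorted = ACA,ACC,ACG,ACU -> pick first = ACA
residue 3: W -> UGG (only codon)
residue 4: Q codons sorted = CAA,CAG -> pick first = CAA
terminator: stop codons sorted = UAA,UAG,UGA -> pick first = UAA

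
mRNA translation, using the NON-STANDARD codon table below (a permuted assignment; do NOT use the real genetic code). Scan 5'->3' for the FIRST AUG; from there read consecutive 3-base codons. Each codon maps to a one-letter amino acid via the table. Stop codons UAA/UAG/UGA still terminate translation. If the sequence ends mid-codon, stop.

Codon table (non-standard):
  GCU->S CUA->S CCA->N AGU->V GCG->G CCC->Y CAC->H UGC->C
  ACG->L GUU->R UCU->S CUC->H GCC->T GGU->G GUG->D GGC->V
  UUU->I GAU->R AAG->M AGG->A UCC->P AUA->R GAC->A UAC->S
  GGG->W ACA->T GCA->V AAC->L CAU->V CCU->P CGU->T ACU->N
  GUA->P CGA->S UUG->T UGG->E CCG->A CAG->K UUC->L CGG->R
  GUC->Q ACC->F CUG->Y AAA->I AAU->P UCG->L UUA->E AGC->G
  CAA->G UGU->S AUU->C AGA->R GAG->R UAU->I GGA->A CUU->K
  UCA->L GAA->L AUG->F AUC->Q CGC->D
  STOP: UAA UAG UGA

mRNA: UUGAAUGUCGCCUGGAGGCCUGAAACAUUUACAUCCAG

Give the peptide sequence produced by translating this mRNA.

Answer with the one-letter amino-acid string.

Answer: FLPAVYIVEVN

Derivation:
start AUG at pos 4
pos 4: AUG -> F; peptide=F
pos 7: UCG -> L; peptide=FL
pos 10: CCU -> P; peptide=FLP
pos 13: GGA -> A; peptide=FLPA
pos 16: GGC -> V; peptide=FLPAV
pos 19: CUG -> Y; peptide=FLPAVY
pos 22: AAA -> I; peptide=FLPAVYI
pos 25: CAU -> V; peptide=FLPAVYIV
pos 28: UUA -> E; peptide=FLPAVYIVE
pos 31: CAU -> V; peptide=FLPAVYIVEV
pos 34: CCA -> N; peptide=FLPAVYIVEVN
pos 37: only 1 nt remain (<3), stop (end of mRNA)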